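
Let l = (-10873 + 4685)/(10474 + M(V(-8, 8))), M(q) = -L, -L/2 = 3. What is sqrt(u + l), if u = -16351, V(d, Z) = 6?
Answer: I*sqrt(28060964385)/1310 ≈ 127.87*I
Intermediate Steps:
L = -6 (L = -2*3 = -6)
M(q) = 6 (M(q) = -1*(-6) = 6)
l = -1547/2620 (l = (-10873 + 4685)/(10474 + 6) = -6188/10480 = -6188*1/10480 = -1547/2620 ≈ -0.59046)
sqrt(u + l) = sqrt(-16351 - 1547/2620) = sqrt(-42841167/2620) = I*sqrt(28060964385)/1310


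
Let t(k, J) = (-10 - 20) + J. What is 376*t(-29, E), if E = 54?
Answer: 9024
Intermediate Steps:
t(k, J) = -30 + J
376*t(-29, E) = 376*(-30 + 54) = 376*24 = 9024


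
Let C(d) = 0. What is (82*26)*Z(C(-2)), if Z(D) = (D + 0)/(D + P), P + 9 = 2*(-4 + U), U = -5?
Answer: 0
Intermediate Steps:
P = -27 (P = -9 + 2*(-4 - 5) = -9 + 2*(-9) = -9 - 18 = -27)
Z(D) = D/(-27 + D) (Z(D) = (D + 0)/(D - 27) = D/(-27 + D))
(82*26)*Z(C(-2)) = (82*26)*(0/(-27 + 0)) = 2132*(0/(-27)) = 2132*(0*(-1/27)) = 2132*0 = 0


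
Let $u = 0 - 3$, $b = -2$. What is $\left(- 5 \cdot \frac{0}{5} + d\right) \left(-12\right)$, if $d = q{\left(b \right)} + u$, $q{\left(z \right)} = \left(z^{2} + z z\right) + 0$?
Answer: $-60$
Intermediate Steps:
$q{\left(z \right)} = 2 z^{2}$ ($q{\left(z \right)} = \left(z^{2} + z^{2}\right) + 0 = 2 z^{2} + 0 = 2 z^{2}$)
$u = -3$ ($u = 0 - 3 = -3$)
$d = 5$ ($d = 2 \left(-2\right)^{2} - 3 = 2 \cdot 4 - 3 = 8 - 3 = 5$)
$\left(- 5 \cdot \frac{0}{5} + d\right) \left(-12\right) = \left(- 5 \cdot \frac{0}{5} + 5\right) \left(-12\right) = \left(- 5 \cdot 0 \cdot \frac{1}{5} + 5\right) \left(-12\right) = \left(\left(-5\right) 0 + 5\right) \left(-12\right) = \left(0 + 5\right) \left(-12\right) = 5 \left(-12\right) = -60$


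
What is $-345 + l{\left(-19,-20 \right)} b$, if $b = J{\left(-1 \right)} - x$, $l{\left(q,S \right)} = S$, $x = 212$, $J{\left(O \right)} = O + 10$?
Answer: $3715$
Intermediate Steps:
$J{\left(O \right)} = 10 + O$
$b = -203$ ($b = \left(10 - 1\right) - 212 = 9 - 212 = -203$)
$-345 + l{\left(-19,-20 \right)} b = -345 - -4060 = -345 + 4060 = 3715$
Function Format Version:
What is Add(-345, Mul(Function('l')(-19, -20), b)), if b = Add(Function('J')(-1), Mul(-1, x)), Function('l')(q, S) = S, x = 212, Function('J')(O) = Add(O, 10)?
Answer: 3715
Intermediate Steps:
Function('J')(O) = Add(10, O)
b = -203 (b = Add(Add(10, -1), Mul(-1, 212)) = Add(9, -212) = -203)
Add(-345, Mul(Function('l')(-19, -20), b)) = Add(-345, Mul(-20, -203)) = Add(-345, 4060) = 3715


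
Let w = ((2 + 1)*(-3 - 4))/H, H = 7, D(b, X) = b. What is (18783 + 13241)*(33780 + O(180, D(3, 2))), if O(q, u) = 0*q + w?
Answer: 1081674648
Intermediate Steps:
w = -3 (w = ((2 + 1)*(-3 - 4))/7 = (3*(-7))*(⅐) = -21*⅐ = -3)
O(q, u) = -3 (O(q, u) = 0*q - 3 = 0 - 3 = -3)
(18783 + 13241)*(33780 + O(180, D(3, 2))) = (18783 + 13241)*(33780 - 3) = 32024*33777 = 1081674648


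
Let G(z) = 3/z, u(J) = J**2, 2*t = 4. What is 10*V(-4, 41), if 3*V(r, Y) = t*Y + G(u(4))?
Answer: 6575/24 ≈ 273.96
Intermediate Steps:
t = 2 (t = (1/2)*4 = 2)
V(r, Y) = 1/16 + 2*Y/3 (V(r, Y) = (2*Y + 3/(4**2))/3 = (2*Y + 3/16)/3 = (3/16 + 2*Y)/3 = 1/16 + 2*Y/3)
10*V(-4, 41) = 10*(1/16 + (2/3)*41) = 10*(1/16 + 82/3) = 10*(1315/48) = 6575/24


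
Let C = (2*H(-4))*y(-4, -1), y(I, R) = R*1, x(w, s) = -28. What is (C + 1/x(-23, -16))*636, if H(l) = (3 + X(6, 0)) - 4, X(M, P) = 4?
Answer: -26871/7 ≈ -3838.7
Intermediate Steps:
H(l) = 3 (H(l) = (3 + 4) - 4 = 7 - 4 = 3)
y(I, R) = R
C = -6 (C = (2*3)*(-1) = 6*(-1) = -6)
(C + 1/x(-23, -16))*636 = (-6 + 1/(-28))*636 = (-6 - 1/28)*636 = -169/28*636 = -26871/7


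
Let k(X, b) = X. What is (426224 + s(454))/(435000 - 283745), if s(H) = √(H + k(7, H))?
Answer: 426224/151255 + √461/151255 ≈ 2.8181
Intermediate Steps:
s(H) = √(7 + H) (s(H) = √(H + 7) = √(7 + H))
(426224 + s(454))/(435000 - 283745) = (426224 + √(7 + 454))/(435000 - 283745) = (426224 + √461)/151255 = (426224 + √461)*(1/151255) = 426224/151255 + √461/151255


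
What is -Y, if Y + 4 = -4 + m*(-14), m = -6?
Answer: -76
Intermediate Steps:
Y = 76 (Y = -4 + (-4 - 6*(-14)) = -4 + (-4 + 84) = -4 + 80 = 76)
-Y = -1*76 = -76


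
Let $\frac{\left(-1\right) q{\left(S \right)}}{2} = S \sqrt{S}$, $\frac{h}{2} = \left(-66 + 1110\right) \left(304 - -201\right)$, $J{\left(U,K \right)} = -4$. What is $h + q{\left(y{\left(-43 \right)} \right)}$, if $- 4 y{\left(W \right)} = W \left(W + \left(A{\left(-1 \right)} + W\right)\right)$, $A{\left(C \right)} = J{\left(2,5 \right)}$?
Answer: $1054440 + \frac{5805 i \sqrt{430}}{2} \approx 1.0544 \cdot 10^{6} + 60188.0 i$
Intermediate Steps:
$A{\left(C \right)} = -4$
$h = 1054440$ ($h = 2 \left(-66 + 1110\right) \left(304 - -201\right) = 2 \cdot 1044 \left(304 + 201\right) = 2 \cdot 1044 \cdot 505 = 2 \cdot 527220 = 1054440$)
$y{\left(W \right)} = - \frac{W \left(-4 + 2 W\right)}{4}$ ($y{\left(W \right)} = - \frac{W \left(W + \left(-4 + W\right)\right)}{4} = - \frac{W \left(-4 + 2 W\right)}{4}$)
$q{\left(S \right)} = - 2 S^{\frac{3}{2}}$ ($q{\left(S \right)} = - 2 S \sqrt{S} = - 2 S^{\frac{3}{2}}$)
$h + q{\left(y{\left(-43 \right)} \right)} = 1054440 - 2 \left(\frac{1}{2} \left(-43\right) \left(2 - -43\right)\right)^{\frac{3}{2}} = 1054440 - 2 \left(\frac{1}{2} \left(-43\right) \left(2 + 43\right)\right)^{\frac{3}{2}} = 1054440 - 2 \left(\frac{1}{2} \left(-43\right) 45\right)^{\frac{3}{2}} = 1054440 - 2 \left(- \frac{1935}{2}\right)^{\frac{3}{2}} = 1054440 - 2 \left(- \frac{5805 i \sqrt{430}}{4}\right) = 1054440 + \frac{5805 i \sqrt{430}}{2}$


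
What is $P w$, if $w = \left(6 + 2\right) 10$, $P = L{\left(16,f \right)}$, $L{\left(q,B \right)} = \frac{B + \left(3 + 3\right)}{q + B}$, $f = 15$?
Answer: $\frac{1680}{31} \approx 54.194$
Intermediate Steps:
$L{\left(q,B \right)} = \frac{6 + B}{B + q}$ ($L{\left(q,B \right)} = \frac{B + 6}{B + q} = \frac{6 + B}{B + q}$)
$P = \frac{21}{31}$ ($P = \frac{6 + 15}{15 + 16} = \frac{1}{31} \cdot 21 = \frac{21}{31} \approx 0.67742$)
$w = 80$ ($w = 8 \cdot 10 = 80$)
$P w = \frac{21}{31} \cdot 80 = \frac{1680}{31}$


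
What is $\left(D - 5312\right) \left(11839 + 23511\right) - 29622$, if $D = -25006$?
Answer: $-1071770922$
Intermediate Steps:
$\left(D - 5312\right) \left(11839 + 23511\right) - 29622 = \left(-25006 - 5312\right) \left(11839 + 23511\right) - 29622 = \left(-30318\right) 35350 - 29622 = -1071741300 - 29622 = -1071770922$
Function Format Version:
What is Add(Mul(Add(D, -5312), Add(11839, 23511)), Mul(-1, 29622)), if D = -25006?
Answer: -1071770922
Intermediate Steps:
Add(Mul(Add(D, -5312), Add(11839, 23511)), Mul(-1, 29622)) = Add(Mul(Add(-25006, -5312), Add(11839, 23511)), Mul(-1, 29622)) = Add(Mul(-30318, 35350), -29622) = Add(-1071741300, -29622) = -1071770922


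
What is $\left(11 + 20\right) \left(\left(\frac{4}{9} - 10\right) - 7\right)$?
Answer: $- \frac{4619}{9} \approx -513.22$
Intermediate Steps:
$\left(11 + 20\right) \left(\left(\frac{4}{9} - 10\right) - 7\right) = 31 \left(\left(4 \cdot \frac{1}{9} - 10\right) - 7\right) = 31 \left(\left(\frac{4}{9} - 10\right) - 7\right) = 31 \left(- \frac{86}{9} - 7\right) = 31 \left(- \frac{149}{9}\right) = - \frac{4619}{9}$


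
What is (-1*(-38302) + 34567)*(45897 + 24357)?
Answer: 5119338726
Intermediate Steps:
(-1*(-38302) + 34567)*(45897 + 24357) = (38302 + 34567)*70254 = 72869*70254 = 5119338726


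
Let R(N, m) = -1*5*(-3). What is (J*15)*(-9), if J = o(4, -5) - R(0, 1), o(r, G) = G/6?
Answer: 4275/2 ≈ 2137.5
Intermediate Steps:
R(N, m) = 15 (R(N, m) = -5*(-3) = 15)
o(r, G) = G/6 (o(r, G) = G*(⅙) = G/6)
J = -95/6 (J = (⅙)*(-5) - 1*15 = -⅚ - 15 = -95/6 ≈ -15.833)
(J*15)*(-9) = -95/6*15*(-9) = -475/2*(-9) = 4275/2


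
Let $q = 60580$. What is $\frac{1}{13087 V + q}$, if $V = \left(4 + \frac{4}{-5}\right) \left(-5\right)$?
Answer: $- \frac{1}{148812} \approx -6.7199 \cdot 10^{-6}$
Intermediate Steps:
$V = -16$ ($V = \left(4 + 4 \left(- \frac{1}{5}\right)\right) \left(-5\right) = \left(4 - \frac{4}{5}\right) \left(-5\right) = \frac{16}{5} \left(-5\right) = -16$)
$\frac{1}{13087 V + q} = \frac{1}{13087 \left(-16\right) + 60580} = \frac{1}{-209392 + 60580} = \frac{1}{-148812} = - \frac{1}{148812}$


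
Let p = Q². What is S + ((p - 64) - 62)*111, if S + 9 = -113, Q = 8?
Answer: -7004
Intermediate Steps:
p = 64 (p = 8² = 64)
S = -122 (S = -9 - 113 = -122)
S + ((p - 64) - 62)*111 = -122 + ((64 - 64) - 62)*111 = -122 + (0 - 62)*111 = -122 - 62*111 = -122 - 6882 = -7004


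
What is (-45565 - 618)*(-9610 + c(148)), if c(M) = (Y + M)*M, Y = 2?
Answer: -581443970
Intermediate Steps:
c(M) = M*(2 + M) (c(M) = (2 + M)*M = M*(2 + M))
(-45565 - 618)*(-9610 + c(148)) = (-45565 - 618)*(-9610 + 148*(2 + 148)) = -46183*(-9610 + 148*150) = -46183*(-9610 + 22200) = -46183*12590 = -581443970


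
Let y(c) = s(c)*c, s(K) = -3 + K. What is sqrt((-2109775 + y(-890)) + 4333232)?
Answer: sqrt(3018227) ≈ 1737.3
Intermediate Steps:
y(c) = c*(-3 + c) (y(c) = (-3 + c)*c = c*(-3 + c))
sqrt((-2109775 + y(-890)) + 4333232) = sqrt((-2109775 - 890*(-3 - 890)) + 4333232) = sqrt((-2109775 - 890*(-893)) + 4333232) = sqrt((-2109775 + 794770) + 4333232) = sqrt(-1315005 + 4333232) = sqrt(3018227)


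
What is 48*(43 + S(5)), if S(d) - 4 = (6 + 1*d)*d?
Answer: 4896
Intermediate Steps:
S(d) = 4 + d*(6 + d) (S(d) = 4 + (6 + 1*d)*d = 4 + (6 + d)*d = 4 + d*(6 + d))
48*(43 + S(5)) = 48*(43 + (4 + 5**2 + 6*5)) = 48*(43 + (4 + 25 + 30)) = 48*(43 + 59) = 48*102 = 4896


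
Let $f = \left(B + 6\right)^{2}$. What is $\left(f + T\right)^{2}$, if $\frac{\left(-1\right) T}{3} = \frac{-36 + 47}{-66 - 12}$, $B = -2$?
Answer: $\frac{182329}{676} \approx 269.72$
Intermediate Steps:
$T = \frac{11}{26}$ ($T = - 3 \frac{-36 + 47}{-66 - 12} = - 3 \frac{11}{-78} = - 3 \cdot 11 \left(- \frac{1}{78}\right) = \left(-3\right) \left(- \frac{11}{78}\right) = \frac{11}{26} \approx 0.42308$)
$f = 16$ ($f = \left(-2 + 6\right)^{2} = 4^{2} = 16$)
$\left(f + T\right)^{2} = \left(16 + \frac{11}{26}\right)^{2} = \left(\frac{427}{26}\right)^{2} = \frac{182329}{676}$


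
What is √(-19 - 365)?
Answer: 8*I*√6 ≈ 19.596*I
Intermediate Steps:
√(-19 - 365) = √(-384) = 8*I*√6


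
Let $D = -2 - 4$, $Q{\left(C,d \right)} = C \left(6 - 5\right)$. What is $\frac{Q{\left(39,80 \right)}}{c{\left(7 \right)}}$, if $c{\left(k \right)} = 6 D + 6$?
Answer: $- \frac{13}{10} \approx -1.3$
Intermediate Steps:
$Q{\left(C,d \right)} = C$ ($Q{\left(C,d \right)} = C 1 = C$)
$D = -6$
$c{\left(k \right)} = -30$ ($c{\left(k \right)} = 6 \left(-6\right) + 6 = -36 + 6 = -30$)
$\frac{Q{\left(39,80 \right)}}{c{\left(7 \right)}} = \frac{39}{-30} = 39 \left(- \frac{1}{30}\right) = - \frac{13}{10}$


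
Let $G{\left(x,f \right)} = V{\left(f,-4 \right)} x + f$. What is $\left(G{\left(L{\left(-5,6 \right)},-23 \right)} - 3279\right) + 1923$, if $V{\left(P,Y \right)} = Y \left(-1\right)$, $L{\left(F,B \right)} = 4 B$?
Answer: $-1283$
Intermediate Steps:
$V{\left(P,Y \right)} = - Y$
$G{\left(x,f \right)} = f + 4 x$ ($G{\left(x,f \right)} = \left(-1\right) \left(-4\right) x + f = 4 x + f = f + 4 x$)
$\left(G{\left(L{\left(-5,6 \right)},-23 \right)} - 3279\right) + 1923 = \left(\left(-23 + 4 \cdot 4 \cdot 6\right) - 3279\right) + 1923 = \left(\left(-23 + 4 \cdot 24\right) - 3279\right) + 1923 = \left(\left(-23 + 96\right) - 3279\right) + 1923 = \left(73 - 3279\right) + 1923 = -3206 + 1923 = -1283$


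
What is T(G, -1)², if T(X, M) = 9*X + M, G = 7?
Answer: 3844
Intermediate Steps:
T(X, M) = M + 9*X
T(G, -1)² = (-1 + 9*7)² = (-1 + 63)² = 62² = 3844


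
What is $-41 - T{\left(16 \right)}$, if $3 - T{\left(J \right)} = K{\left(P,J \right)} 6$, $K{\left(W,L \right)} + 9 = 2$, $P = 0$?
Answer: $-86$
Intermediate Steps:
$K{\left(W,L \right)} = -7$ ($K{\left(W,L \right)} = -9 + 2 = -7$)
$T{\left(J \right)} = 45$ ($T{\left(J \right)} = 3 - \left(-7\right) 6 = 3 - -42 = 3 + 42 = 45$)
$-41 - T{\left(16 \right)} = -41 - 45 = -86$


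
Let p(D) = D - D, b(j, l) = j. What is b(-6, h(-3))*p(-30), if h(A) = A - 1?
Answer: 0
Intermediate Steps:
h(A) = -1 + A
p(D) = 0
b(-6, h(-3))*p(-30) = -6*0 = 0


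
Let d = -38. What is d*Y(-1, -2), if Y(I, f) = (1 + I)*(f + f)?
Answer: 0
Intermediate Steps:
Y(I, f) = 2*f*(1 + I) (Y(I, f) = (1 + I)*(2*f) = 2*f*(1 + I))
d*Y(-1, -2) = -76*(-2)*(1 - 1) = -76*(-2)*0 = -38*0 = 0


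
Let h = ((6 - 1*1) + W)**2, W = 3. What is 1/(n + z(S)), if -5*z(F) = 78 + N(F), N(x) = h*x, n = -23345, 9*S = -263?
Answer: -9/206879 ≈ -4.3504e-5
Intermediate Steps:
S = -263/9 (S = (1/9)*(-263) = -263/9 ≈ -29.222)
h = 64 (h = ((6 - 1*1) + 3)**2 = ((6 - 1) + 3)**2 = (5 + 3)**2 = 8**2 = 64)
N(x) = 64*x
z(F) = -78/5 - 64*F/5 (z(F) = -(78 + 64*F)/5 = -78/5 - 64*F/5)
1/(n + z(S)) = 1/(-23345 + (-78/5 - 64/5*(-263/9))) = 1/(-23345 + (-78/5 + 16832/45)) = 1/(-23345 + 3226/9) = 1/(-206879/9) = -9/206879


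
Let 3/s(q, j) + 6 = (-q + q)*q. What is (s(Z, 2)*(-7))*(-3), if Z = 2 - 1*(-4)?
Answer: -21/2 ≈ -10.500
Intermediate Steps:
Z = 6 (Z = 2 + 4 = 6)
s(q, j) = -½ (s(q, j) = 3/(-6 + (-q + q)*q) = 3/(-6 + 0*q) = 3/(-6 + 0) = 3/(-6) = 3*(-⅙) = -½)
(s(Z, 2)*(-7))*(-3) = -½*(-7)*(-3) = (7/2)*(-3) = -21/2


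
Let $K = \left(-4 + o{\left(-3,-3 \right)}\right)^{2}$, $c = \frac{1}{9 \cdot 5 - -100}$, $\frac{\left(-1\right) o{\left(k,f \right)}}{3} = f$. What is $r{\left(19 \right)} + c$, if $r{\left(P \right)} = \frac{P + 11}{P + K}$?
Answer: $\frac{2197}{3190} \approx 0.68871$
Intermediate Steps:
$o{\left(k,f \right)} = - 3 f$
$c = \frac{1}{145}$ ($c = \frac{1}{45 + 100} = \frac{1}{145} \approx 0.0068966$)
$K = 25$ ($K = \left(-4 - -9\right)^{2} = \left(-4 + 9\right)^{2} = 5^{2} = 25$)
$r{\left(P \right)} = \frac{11 + P}{25 + P}$ ($r{\left(P \right)} = \frac{P + 11}{P + 25} = \frac{11 + P}{25 + P}$)
$r{\left(19 \right)} + c = \frac{11 + 19}{25 + 19} + \frac{1}{145} = \frac{1}{44} \cdot 30 + \frac{1}{145} = \frac{15}{22} + \frac{1}{145} = \frac{2197}{3190}$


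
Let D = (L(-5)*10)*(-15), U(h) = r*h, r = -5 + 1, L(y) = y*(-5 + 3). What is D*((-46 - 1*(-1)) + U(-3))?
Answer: 49500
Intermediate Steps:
L(y) = -2*y (L(y) = y*(-2) = -2*y)
r = -4
U(h) = -4*h
D = -1500 (D = (-2*(-5)*10)*(-15) = (10*10)*(-15) = 100*(-15) = -1500)
D*((-46 - 1*(-1)) + U(-3)) = -1500*((-46 - 1*(-1)) - 4*(-3)) = -1500*((-46 + 1) + 12) = -1500*(-45 + 12) = -1500*(-33) = 49500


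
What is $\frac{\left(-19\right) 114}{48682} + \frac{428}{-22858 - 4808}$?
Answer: $- \frac{20190113}{336709053} \approx -0.059963$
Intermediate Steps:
$\frac{\left(-19\right) 114}{48682} + \frac{428}{-22858 - 4808} = \left(-2166\right) \frac{1}{48682} + \frac{428}{-22858 - 4808} = - \frac{1083}{24341} + \frac{428}{-27666} = - \frac{1083}{24341} + 428 \left(- \frac{1}{27666}\right) = - \frac{1083}{24341} - \frac{214}{13833} = - \frac{20190113}{336709053}$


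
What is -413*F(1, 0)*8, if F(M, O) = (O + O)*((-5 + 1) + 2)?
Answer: 0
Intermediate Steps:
F(M, O) = -4*O (F(M, O) = (2*O)*(-4 + 2) = (2*O)*(-2) = -4*O)
-413*F(1, 0)*8 = -413*(-4*0)*8 = -0*8 = -413*0 = 0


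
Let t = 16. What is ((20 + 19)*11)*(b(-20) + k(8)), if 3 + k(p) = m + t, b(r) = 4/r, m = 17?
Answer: 63921/5 ≈ 12784.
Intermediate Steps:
k(p) = 30 (k(p) = -3 + (17 + 16) = -3 + 33 = 30)
((20 + 19)*11)*(b(-20) + k(8)) = ((20 + 19)*11)*(4/(-20) + 30) = (39*11)*(4*(-1/20) + 30) = 429*(-⅕ + 30) = 429*(149/5) = 63921/5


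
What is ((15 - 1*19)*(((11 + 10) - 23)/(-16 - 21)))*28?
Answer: -224/37 ≈ -6.0541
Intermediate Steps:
((15 - 1*19)*(((11 + 10) - 23)/(-16 - 21)))*28 = ((15 - 19)*((21 - 23)/(-37)))*28 = -(-8)*(-1)/37*28 = -4*2/37*28 = -8/37*28 = -224/37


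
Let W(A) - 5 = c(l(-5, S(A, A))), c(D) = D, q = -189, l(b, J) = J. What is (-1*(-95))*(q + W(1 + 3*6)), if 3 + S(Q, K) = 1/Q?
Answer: -17760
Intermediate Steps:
S(Q, K) = -3 + 1/Q
W(A) = 2 + 1/A (W(A) = 5 + (-3 + 1/A) = 2 + 1/A)
(-1*(-95))*(q + W(1 + 3*6)) = (-1*(-95))*(-189 + (2 + 1/(1 + 3*6))) = 95*(-189 + (2 + 1/(1 + 18))) = 95*(-189 + (2 + 1/19)) = 95*(-189 + 39/19) = 95*(-3552/19) = -17760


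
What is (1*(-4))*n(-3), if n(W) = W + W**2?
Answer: -24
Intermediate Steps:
(1*(-4))*n(-3) = (1*(-4))*(-3*(1 - 3)) = -(-12)*(-2) = -4*6 = -24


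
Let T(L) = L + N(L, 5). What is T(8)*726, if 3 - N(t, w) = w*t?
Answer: -21054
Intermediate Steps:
N(t, w) = 3 - t*w (N(t, w) = 3 - w*t = 3 - t*w)
T(L) = 3 - 4*L (T(L) = L + (3 - 1*L*5) = L + (3 - 5*L) = 3 - 4*L)
T(8)*726 = (3 - 4*8)*726 = (3 - 32)*726 = -29*726 = -21054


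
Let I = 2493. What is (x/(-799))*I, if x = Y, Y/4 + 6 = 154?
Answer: -1475856/799 ≈ -1847.1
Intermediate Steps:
Y = 592 (Y = -24 + 4*154 = -24 + 616 = 592)
x = 592
(x/(-799))*I = (592/(-799))*2493 = (592*(-1/799))*2493 = -592/799*2493 = -1475856/799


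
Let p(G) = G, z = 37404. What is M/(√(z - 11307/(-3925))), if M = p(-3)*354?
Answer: -1770*√23051055099/48940669 ≈ -5.4910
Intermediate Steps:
M = -1062 (M = -3*354 = -1062)
M/(√(z - 11307/(-3925))) = -1062/√(37404 - 11307/(-3925)) = -1062/√(37404 - 11307*(-1/3925)) = -1062/√(37404 + 11307/3925) = -1062*5*√23051055099/146822007 = -1770*√23051055099/48940669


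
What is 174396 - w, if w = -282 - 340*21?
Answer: 181818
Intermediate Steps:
w = -7422 (w = -282 - 7140 = -7422)
174396 - w = 174396 - 1*(-7422) = 174396 + 7422 = 181818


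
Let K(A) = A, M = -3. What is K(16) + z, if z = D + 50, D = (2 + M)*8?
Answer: 58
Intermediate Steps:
D = -8 (D = (2 - 3)*8 = -1*8 = -8)
z = 42 (z = -8 + 50 = 42)
K(16) + z = 16 + 42 = 58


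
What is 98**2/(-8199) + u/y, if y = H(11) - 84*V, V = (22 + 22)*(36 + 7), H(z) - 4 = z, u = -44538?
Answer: -129003710/144769743 ≈ -0.89110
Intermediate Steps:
H(z) = 4 + z
V = 1892 (V = 44*43 = 1892)
y = -158913 (y = (4 + 11) - 84*1892 = 15 - 158928 = -158913)
98**2/(-8199) + u/y = 98**2/(-8199) - 44538/(-158913) = 9604*(-1/8199) - 44538*(-1/158913) = -9604/8199 + 14846/52971 = -129003710/144769743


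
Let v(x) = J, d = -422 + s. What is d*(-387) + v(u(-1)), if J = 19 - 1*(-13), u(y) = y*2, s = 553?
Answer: -50665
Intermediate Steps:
u(y) = 2*y
d = 131 (d = -422 + 553 = 131)
J = 32 (J = 19 + 13 = 32)
v(x) = 32
d*(-387) + v(u(-1)) = 131*(-387) + 32 = -50697 + 32 = -50665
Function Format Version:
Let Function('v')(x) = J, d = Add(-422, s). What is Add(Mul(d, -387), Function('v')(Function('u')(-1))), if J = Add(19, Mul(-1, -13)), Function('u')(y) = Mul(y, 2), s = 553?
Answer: -50665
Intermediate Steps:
Function('u')(y) = Mul(2, y)
d = 131 (d = Add(-422, 553) = 131)
J = 32 (J = Add(19, 13) = 32)
Function('v')(x) = 32
Add(Mul(d, -387), Function('v')(Function('u')(-1))) = Add(Mul(131, -387), 32) = Add(-50697, 32) = -50665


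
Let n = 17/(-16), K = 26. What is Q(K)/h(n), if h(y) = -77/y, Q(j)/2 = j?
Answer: 221/308 ≈ 0.71753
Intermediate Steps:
n = -17/16 (n = 17*(-1/16) = -17/16 ≈ -1.0625)
Q(j) = 2*j
Q(K)/h(n) = (2*26)/((-77/(-17/16))) = 52/((-77*(-16/17))) = 52/(1232/17) = 52*(17/1232) = 221/308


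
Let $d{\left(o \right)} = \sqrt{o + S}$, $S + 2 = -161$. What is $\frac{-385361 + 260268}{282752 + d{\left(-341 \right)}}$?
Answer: $- \frac{4421286992}{9993586751} + \frac{375279 i \sqrt{14}}{39974347004} \approx -0.44241 + 3.5127 \cdot 10^{-5} i$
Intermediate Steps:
$S = -163$ ($S = -2 - 161 = -163$)
$d{\left(o \right)} = \sqrt{-163 + o}$ ($d{\left(o \right)} = \sqrt{o - 163} = \sqrt{-163 + o}$)
$\frac{-385361 + 260268}{282752 + d{\left(-341 \right)}} = \frac{-385361 + 260268}{282752 + \sqrt{-163 - 341}} = - \frac{125093}{282752 + \sqrt{-504}} = - \frac{125093}{282752 + 6 i \sqrt{14}}$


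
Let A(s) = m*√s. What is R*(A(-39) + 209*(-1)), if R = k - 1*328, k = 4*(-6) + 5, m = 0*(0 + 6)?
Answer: 72523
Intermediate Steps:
m = 0 (m = 0*6 = 0)
k = -19 (k = -24 + 5 = -19)
R = -347 (R = -19 - 1*328 = -19 - 328 = -347)
A(s) = 0 (A(s) = 0*√s = 0)
R*(A(-39) + 209*(-1)) = -347*(0 + 209*(-1)) = -347*(0 - 209) = -347*(-209) = 72523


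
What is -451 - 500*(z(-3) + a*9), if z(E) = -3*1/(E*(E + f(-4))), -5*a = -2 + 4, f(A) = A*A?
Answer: 17037/13 ≈ 1310.5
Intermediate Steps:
f(A) = A²
a = -⅖ (a = -(-2 + 4)/5 = -⅕*2 = -⅖ ≈ -0.40000)
z(E) = -3/(E*(16 + E)) (z(E) = -3*1/(E*(E + (-4)²)) = -3*1/(E*(E + 16)) = -3*1/(E*(16 + E)) = -3/(E*(16 + E)))
-451 - 500*(z(-3) + a*9) = -451 - 500*(-3/(-3*(16 - 3)) - ⅖*9) = -451 - 500*(-3*(-⅓)/13 - 18/5) = -451 - 500*(-3*(-⅓)*1/13 - 18/5) = -451 - 500*(1/13 - 18/5) = -451 - 500*(-229/65) = -451 + 22900/13 = 17037/13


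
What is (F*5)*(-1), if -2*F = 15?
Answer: 75/2 ≈ 37.500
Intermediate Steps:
F = -15/2 (F = -1/2*15 = -15/2 ≈ -7.5000)
(F*5)*(-1) = -15/2*5*(-1) = -75/2*(-1) = 75/2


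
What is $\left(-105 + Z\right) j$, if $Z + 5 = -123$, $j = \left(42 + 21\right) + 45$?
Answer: $-25164$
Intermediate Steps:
$j = 108$ ($j = 63 + 45 = 108$)
$Z = -128$ ($Z = -5 - 123 = -128$)
$\left(-105 + Z\right) j = \left(-105 - 128\right) 108 = \left(-233\right) 108 = -25164$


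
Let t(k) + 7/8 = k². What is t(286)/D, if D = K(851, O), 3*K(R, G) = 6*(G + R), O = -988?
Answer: -654361/2192 ≈ -298.52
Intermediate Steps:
K(R, G) = 2*G + 2*R (K(R, G) = (6*(G + R))/3 = (6*G + 6*R)/3 = 2*G + 2*R)
D = -274 (D = 2*(-988) + 2*851 = -1976 + 1702 = -274)
t(k) = -7/8 + k²
t(286)/D = (-7/8 + 286²)/(-274) = (-7/8 + 81796)*(-1/274) = (654361/8)*(-1/274) = -654361/2192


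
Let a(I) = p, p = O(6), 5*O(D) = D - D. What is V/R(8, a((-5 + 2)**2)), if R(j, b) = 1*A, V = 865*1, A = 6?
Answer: 865/6 ≈ 144.17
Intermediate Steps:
O(D) = 0 (O(D) = (D - D)/5 = (1/5)*0 = 0)
p = 0
a(I) = 0
V = 865
R(j, b) = 6 (R(j, b) = 1*6 = 6)
V/R(8, a((-5 + 2)**2)) = 865/6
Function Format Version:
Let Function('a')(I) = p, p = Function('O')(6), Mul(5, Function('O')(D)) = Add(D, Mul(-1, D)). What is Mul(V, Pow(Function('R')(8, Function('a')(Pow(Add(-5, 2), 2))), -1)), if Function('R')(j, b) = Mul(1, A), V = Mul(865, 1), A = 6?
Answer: Rational(865, 6) ≈ 144.17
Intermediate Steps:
Function('O')(D) = 0 (Function('O')(D) = Mul(Rational(1, 5), Add(D, Mul(-1, D))) = Mul(Rational(1, 5), 0) = 0)
p = 0
Function('a')(I) = 0
V = 865
Function('R')(j, b) = 6 (Function('R')(j, b) = Mul(1, 6) = 6)
Mul(V, Pow(Function('R')(8, Function('a')(Pow(Add(-5, 2), 2))), -1)) = Mul(865, Pow(6, -1)) = Mul(865, Rational(1, 6)) = Rational(865, 6)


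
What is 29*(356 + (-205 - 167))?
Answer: -464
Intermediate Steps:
29*(356 + (-205 - 167)) = 29*(356 - 372) = 29*(-16) = -464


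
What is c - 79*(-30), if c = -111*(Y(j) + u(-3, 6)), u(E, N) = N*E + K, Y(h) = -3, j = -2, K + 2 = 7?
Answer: 4146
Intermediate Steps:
K = 5 (K = -2 + 7 = 5)
u(E, N) = 5 + E*N (u(E, N) = N*E + 5 = E*N + 5 = 5 + E*N)
c = 1776 (c = -111*(-3 + (5 - 3*6)) = -111*(-3 + (5 - 18)) = -111*(-3 - 13) = -111*(-16) = 1776)
c - 79*(-30) = 1776 - 79*(-30) = 1776 + 2370 = 4146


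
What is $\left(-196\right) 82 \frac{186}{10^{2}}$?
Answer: $- \frac{747348}{25} \approx -29894.0$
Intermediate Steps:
$\left(-196\right) 82 \frac{186}{10^{2}} = - 16072 \cdot \frac{186}{100} = - 16072 \cdot 186 \cdot \frac{1}{100} = \left(-16072\right) \frac{93}{50} = - \frac{747348}{25}$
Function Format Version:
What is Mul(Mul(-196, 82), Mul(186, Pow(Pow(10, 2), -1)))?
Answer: Rational(-747348, 25) ≈ -29894.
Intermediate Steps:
Mul(Mul(-196, 82), Mul(186, Pow(Pow(10, 2), -1))) = Mul(-16072, Mul(186, Pow(100, -1))) = Mul(-16072, Mul(186, Rational(1, 100))) = Mul(-16072, Rational(93, 50)) = Rational(-747348, 25)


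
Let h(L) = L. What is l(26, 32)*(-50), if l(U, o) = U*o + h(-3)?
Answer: -41450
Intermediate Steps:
l(U, o) = -3 + U*o (l(U, o) = U*o - 3 = -3 + U*o)
l(26, 32)*(-50) = (-3 + 26*32)*(-50) = (-3 + 832)*(-50) = 829*(-50) = -41450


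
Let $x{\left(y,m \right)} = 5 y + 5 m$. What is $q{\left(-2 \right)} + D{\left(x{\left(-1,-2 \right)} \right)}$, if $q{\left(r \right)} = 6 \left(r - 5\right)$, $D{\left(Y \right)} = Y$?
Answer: $-57$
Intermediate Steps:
$x{\left(y,m \right)} = 5 m + 5 y$
$q{\left(r \right)} = -30 + 6 r$ ($q{\left(r \right)} = 6 \left(-5 + r\right) = -30 + 6 r$)
$q{\left(-2 \right)} + D{\left(x{\left(-1,-2 \right)} \right)} = \left(-30 + 6 \left(-2\right)\right) + \left(5 \left(-2\right) + 5 \left(-1\right)\right) = \left(-30 - 12\right) - 15 = -42 - 15 = -57$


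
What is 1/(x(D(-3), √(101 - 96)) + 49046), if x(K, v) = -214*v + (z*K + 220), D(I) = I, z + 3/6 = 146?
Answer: 195318/9536364361 + 856*√5/9536364361 ≈ 2.0682e-5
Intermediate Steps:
z = 291/2 (z = -½ + 146 = 291/2 ≈ 145.50)
x(K, v) = 220 - 214*v + 291*K/2 (x(K, v) = -214*v + (291*K/2 + 220) = -214*v + (220 + 291*K/2) = 220 - 214*v + 291*K/2)
1/(x(D(-3), √(101 - 96)) + 49046) = 1/((220 - 214*√(101 - 96) + (291/2)*(-3)) + 49046) = 1/((220 - 214*√5 - 873/2) + 49046) = 1/((-433/2 - 214*√5) + 49046) = 1/(97659/2 - 214*√5)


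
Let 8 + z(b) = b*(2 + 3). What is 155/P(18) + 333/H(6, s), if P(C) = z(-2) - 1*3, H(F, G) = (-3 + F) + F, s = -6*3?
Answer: 622/21 ≈ 29.619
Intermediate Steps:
z(b) = -8 + 5*b (z(b) = -8 + b*(2 + 3) = -8 + b*5 = -8 + 5*b)
s = -18
H(F, G) = -3 + 2*F
P(C) = -21 (P(C) = (-8 + 5*(-2)) - 1*3 = (-8 - 10) - 3 = -18 - 3 = -21)
155/P(18) + 333/H(6, s) = 155/(-21) + 333/(-3 + 2*6) = 155*(-1/21) + 333/(-3 + 12) = -155/21 + 333/9 = -155/21 + 333*(⅑) = -155/21 + 37 = 622/21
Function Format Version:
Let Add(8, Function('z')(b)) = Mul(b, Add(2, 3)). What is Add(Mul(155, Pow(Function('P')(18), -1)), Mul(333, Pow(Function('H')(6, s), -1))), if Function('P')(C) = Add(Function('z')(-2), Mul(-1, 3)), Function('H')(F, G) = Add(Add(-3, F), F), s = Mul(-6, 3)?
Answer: Rational(622, 21) ≈ 29.619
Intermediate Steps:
Function('z')(b) = Add(-8, Mul(5, b)) (Function('z')(b) = Add(-8, Mul(b, Add(2, 3))) = Add(-8, Mul(b, 5)) = Add(-8, Mul(5, b)))
s = -18
Function('H')(F, G) = Add(-3, Mul(2, F))
Function('P')(C) = -21 (Function('P')(C) = Add(Add(-8, Mul(5, -2)), Mul(-1, 3)) = Add(Add(-8, -10), -3) = Add(-18, -3) = -21)
Add(Mul(155, Pow(Function('P')(18), -1)), Mul(333, Pow(Function('H')(6, s), -1))) = Add(Mul(155, Pow(-21, -1)), Mul(333, Pow(Add(-3, Mul(2, 6)), -1))) = Add(Mul(155, Rational(-1, 21)), Mul(333, Pow(Add(-3, 12), -1))) = Add(Rational(-155, 21), Mul(333, Pow(9, -1))) = Add(Rational(-155, 21), Mul(333, Rational(1, 9))) = Add(Rational(-155, 21), 37) = Rational(622, 21)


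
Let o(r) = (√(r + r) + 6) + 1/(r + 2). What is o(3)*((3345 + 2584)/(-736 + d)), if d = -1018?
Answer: -183799/8770 - 5929*√6/1754 ≈ -29.238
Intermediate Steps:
o(r) = 6 + 1/(2 + r) + √2*√r (o(r) = (√(2*r) + 6) + 1/(2 + r) = (√2*√r + 6) + 1/(2 + r) = (6 + √2*√r) + 1/(2 + r) = 6 + 1/(2 + r) + √2*√r)
o(3)*((3345 + 2584)/(-736 + d)) = ((13 + 6*3 + √2*3^(3/2) + 2*√2*√3)/(2 + 3))*((3345 + 2584)/(-736 - 1018)) = ((13 + 18 + √2*(3*√3) + 2*√6)/5)*(5929/(-1754)) = ((13 + 18 + 3*√6 + 2*√6)/5)*(5929*(-1/1754)) = ((31 + 5*√6)/5)*(-5929/1754) = (31/5 + √6)*(-5929/1754) = -183799/8770 - 5929*√6/1754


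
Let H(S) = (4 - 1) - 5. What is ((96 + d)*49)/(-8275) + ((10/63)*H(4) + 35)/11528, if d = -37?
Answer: -2081548349/6009834600 ≈ -0.34636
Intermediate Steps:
H(S) = -2 (H(S) = 3 - 5 = -2)
((96 + d)*49)/(-8275) + ((10/63)*H(4) + 35)/11528 = ((96 - 37)*49)/(-8275) + ((10/63)*(-2) + 35)/11528 = (59*49)*(-1/8275) + ((10*(1/63))*(-2) + 35)*(1/11528) = 2891*(-1/8275) + ((10/63)*(-2) + 35)*(1/11528) = -2891/8275 + (-20/63 + 35)*(1/11528) = -2891/8275 + (2185/63)*(1/11528) = -2891/8275 + 2185/726264 = -2081548349/6009834600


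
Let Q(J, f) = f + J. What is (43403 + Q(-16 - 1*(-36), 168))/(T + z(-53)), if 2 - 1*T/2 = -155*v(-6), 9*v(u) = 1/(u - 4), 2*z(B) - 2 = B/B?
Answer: 784638/37 ≈ 21206.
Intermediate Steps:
z(B) = 3/2 (z(B) = 1 + (B/B)/2 = 1 + (1/2)*1 = 1 + 1/2 = 3/2)
Q(J, f) = J + f
v(u) = 1/(9*(-4 + u)) (v(u) = 1/(9*(u - 4)) = 1/(9*(-4 + u)))
T = 5/9 (T = 4 - (-310)*1/(9*(-4 - 6)) = 4 - (-310)*(1/9)/(-10) = 4 - (-310)*(1/9)*(-1/10) = 4 - (-310)*(-1)/90 = 4 - 2*31/18 = 4 - 31/9 = 5/9 ≈ 0.55556)
(43403 + Q(-16 - 1*(-36), 168))/(T + z(-53)) = (43403 + ((-16 - 1*(-36)) + 168))/(5/9 + 3/2) = (43403 + ((-16 + 36) + 168))/(37/18) = (43403 + (20 + 168))*(18/37) = (43403 + 188)*(18/37) = 43591*(18/37) = 784638/37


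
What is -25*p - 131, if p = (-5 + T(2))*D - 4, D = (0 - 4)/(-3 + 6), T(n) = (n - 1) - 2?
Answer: -231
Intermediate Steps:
T(n) = -3 + n (T(n) = (-1 + n) - 2 = -3 + n)
D = -4/3 ≈ -1.3333
p = 4 (p = (-5 + (-3 + 2))*(-4/3) - 4 = (-5 - 1)*(-4/3) - 4 = -6*(-4/3) - 4 = 8 - 4 = 4)
-25*p - 131 = -25*4 - 131 = -100 - 131 = -231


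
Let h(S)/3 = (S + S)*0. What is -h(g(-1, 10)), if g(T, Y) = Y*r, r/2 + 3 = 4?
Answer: 0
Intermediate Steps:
r = 2 (r = -6 + 2*4 = -6 + 8 = 2)
g(T, Y) = 2*Y (g(T, Y) = Y*2 = 2*Y)
h(S) = 0 (h(S) = 3*((S + S)*0) = 3*((2*S)*0) = 3*0 = 0)
-h(g(-1, 10)) = -1*0 = 0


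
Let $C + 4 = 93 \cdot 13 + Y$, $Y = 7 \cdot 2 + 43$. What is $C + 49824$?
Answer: $51086$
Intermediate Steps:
$Y = 57$ ($Y = 14 + 43 = 57$)
$C = 1262$ ($C = -4 + \left(93 \cdot 13 + 57\right) = -4 + \left(1209 + 57\right) = -4 + 1266 = 1262$)
$C + 49824 = 1262 + 49824 = 51086$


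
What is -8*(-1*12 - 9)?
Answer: 168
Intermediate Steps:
-8*(-1*12 - 9) = -8*(-12 - 9) = -8*(-21) = 168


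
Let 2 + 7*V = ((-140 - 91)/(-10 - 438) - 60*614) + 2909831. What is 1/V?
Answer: 448/183871329 ≈ 2.4365e-6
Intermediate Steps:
V = 183871329/448 (V = -2/7 + (((-140 - 91)/(-10 - 438) - 60*614) + 2909831)/7 = -2/7 + ((-231/(-448) - 36840) + 2909831)/7 = -2/7 + ((-231*(-1/448) - 36840) + 2909831)/7 = -2/7 + ((33/64 - 36840) + 2909831)/7 = -2/7 + (-2357727/64 + 2909831)/7 = -2/7 + (⅐)*(183871457/64) = -2/7 + 26267351/64 = 183871329/448 ≈ 4.1043e+5)
1/V = 1/(183871329/448) = 448/183871329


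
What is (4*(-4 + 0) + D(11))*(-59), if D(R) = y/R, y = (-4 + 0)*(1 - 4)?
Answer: 9676/11 ≈ 879.64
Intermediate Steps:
y = 12 (y = -4*(-3) = 12)
D(R) = 12/R
(4*(-4 + 0) + D(11))*(-59) = (4*(-4 + 0) + 12/11)*(-59) = (4*(-4) + 12*(1/11))*(-59) = (-16 + 12/11)*(-59) = -164/11*(-59) = 9676/11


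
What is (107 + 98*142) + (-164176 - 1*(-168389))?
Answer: 18236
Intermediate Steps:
(107 + 98*142) + (-164176 - 1*(-168389)) = (107 + 13916) + (-164176 + 168389) = 14023 + 4213 = 18236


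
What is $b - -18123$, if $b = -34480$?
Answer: $-16357$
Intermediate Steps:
$b - -18123 = -34480 - -18123 = -34480 + 18123 = -16357$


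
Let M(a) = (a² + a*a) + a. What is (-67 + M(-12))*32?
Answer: 6688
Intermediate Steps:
M(a) = a + 2*a² (M(a) = (a² + a²) + a = 2*a² + a = a + 2*a²)
(-67 + M(-12))*32 = (-67 - 12*(1 + 2*(-12)))*32 = (-67 - 12*(1 - 24))*32 = (-67 - 12*(-23))*32 = (-67 + 276)*32 = 209*32 = 6688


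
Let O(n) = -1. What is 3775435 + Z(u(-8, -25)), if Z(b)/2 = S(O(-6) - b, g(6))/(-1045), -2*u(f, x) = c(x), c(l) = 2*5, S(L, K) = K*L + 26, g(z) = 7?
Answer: 3945329467/1045 ≈ 3.7754e+6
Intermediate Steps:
S(L, K) = 26 + K*L
c(l) = 10
u(f, x) = -5 (u(f, x) = -1/2*10 = -5)
Z(b) = -2/55 + 14*b/1045 (Z(b) = 2*((26 + 7*(-1 - b))/(-1045)) = 2*((26 + (-7 - 7*b))*(-1/1045)) = 2*((19 - 7*b)*(-1/1045)) = 2*(-1/55 + 7*b/1045) = -2/55 + 14*b/1045)
3775435 + Z(u(-8, -25)) = 3775435 + (-2/55 + (14/1045)*(-5)) = 3775435 + (-2/55 - 14/209) = 3775435 - 108/1045 = 3945329467/1045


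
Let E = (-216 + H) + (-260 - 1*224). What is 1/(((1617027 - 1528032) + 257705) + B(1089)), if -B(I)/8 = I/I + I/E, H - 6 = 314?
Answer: 95/32937918 ≈ 2.8842e-6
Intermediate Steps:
H = 320 (H = 6 + 314 = 320)
E = -380 (E = (-216 + 320) + (-260 - 1*224) = 104 + (-260 - 224) = 104 - 484 = -380)
B(I) = -8 + 2*I/95 (B(I) = -8*(I/I + I/(-380)) = -8*(1 + I*(-1/380)) = -8*(1 - I/380) = -8 + 2*I/95)
1/(((1617027 - 1528032) + 257705) + B(1089)) = 1/(((1617027 - 1528032) + 257705) + (-8 + (2/95)*1089)) = 1/((88995 + 257705) + (-8 + 2178/95)) = 1/(346700 + 1418/95) = 1/(32937918/95) = 95/32937918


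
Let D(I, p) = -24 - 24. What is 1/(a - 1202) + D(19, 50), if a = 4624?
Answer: -164255/3422 ≈ -48.000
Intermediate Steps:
D(I, p) = -48
1/(a - 1202) + D(19, 50) = 1/(4624 - 1202) - 48 = 1/3422 - 48 = -164255/3422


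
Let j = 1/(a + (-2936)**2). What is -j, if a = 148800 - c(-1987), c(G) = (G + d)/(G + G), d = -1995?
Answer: -1987/17423794361 ≈ -1.1404e-7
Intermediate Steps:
c(G) = (-1995 + G)/(2*G) (c(G) = (G - 1995)/(G + G) = (-1995 + G)/((2*G)) = (-1995 + G)*(1/(2*G)) = (-1995 + G)/(2*G))
a = 295663609/1987 (a = 148800 - (-1995 - 1987)/(2*(-1987)) = 148800 - (-1)*(-3982)/(2*1987) = 148800 - 1*1991/1987 = 148800 - 1991/1987 = 295663609/1987 ≈ 1.4880e+5)
j = 1987/17423794361 (j = 1/(295663609/1987 + (-2936)**2) = 1/(295663609/1987 + 8620096) = 1/(17423794361/1987) = 1987/17423794361 ≈ 1.1404e-7)
-j = -1*1987/17423794361 = -1987/17423794361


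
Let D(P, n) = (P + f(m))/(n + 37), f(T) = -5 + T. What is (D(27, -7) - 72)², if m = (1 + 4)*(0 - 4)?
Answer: 1164241/225 ≈ 5174.4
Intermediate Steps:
m = -20 (m = 5*(-4) = -20)
D(P, n) = (-25 + P)/(37 + n) (D(P, n) = (P + (-5 - 20))/(n + 37) = (P - 25)/(37 + n) = (-25 + P)/(37 + n))
(D(27, -7) - 72)² = ((-25 + 27)/(37 - 7) - 72)² = (2/30 - 72)² = ((1/30)*2 - 72)² = (1/15 - 72)² = (-1079/15)² = 1164241/225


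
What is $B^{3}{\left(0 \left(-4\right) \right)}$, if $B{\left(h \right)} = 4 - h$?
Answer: $64$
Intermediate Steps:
$B^{3}{\left(0 \left(-4\right) \right)} = \left(4 - 0 \left(-4\right)\right)^{3} = \left(4 - 0\right)^{3} = \left(4 + 0\right)^{3} = 4^{3} = 64$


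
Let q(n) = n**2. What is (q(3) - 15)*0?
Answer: 0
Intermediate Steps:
(q(3) - 15)*0 = (3**2 - 15)*0 = (9 - 15)*0 = -6*0 = 0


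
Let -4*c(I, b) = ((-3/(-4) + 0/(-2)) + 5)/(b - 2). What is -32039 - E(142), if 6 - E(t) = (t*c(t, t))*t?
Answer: -18061143/560 ≈ -32252.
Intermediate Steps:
c(I, b) = -23/(16*(-2 + b)) (c(I, b) = -((-3/(-4) + 0/(-2)) + 5)/(4*(b - 2)) = -((-3*(-¼) + 0*(-½)) + 5)/(4*(-2 + b)) = -((¾ + 0) + 5)/(4*(-2 + b)) = -(¾ + 5)/(4*(-2 + b)) = -23/(16*(-2 + b)))
E(t) = 6 + 23*t²/(-32 + 16*t) (E(t) = 6 - t*(-23/(-32 + 16*t))*t = 6 - (-23*t/(-32 + 16*t))*t = 6 - (-23)*t²/(-32 + 16*t) = 6 + 23*t²/(-32 + 16*t))
-32039 - E(142) = -32039 - (-192 + 23*142² + 96*142)/(16*(-2 + 142)) = -32039 - (-192 + 23*20164 + 13632)/(16*140) = -32039 - (-192 + 463772 + 13632)/(16*140) = -32039 - 477212/(16*140) = -32039 - 1*119303/560 = -32039 - 119303/560 = -18061143/560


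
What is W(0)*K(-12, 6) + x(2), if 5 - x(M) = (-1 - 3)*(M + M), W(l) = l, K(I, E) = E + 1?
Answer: 21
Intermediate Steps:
K(I, E) = 1 + E
x(M) = 5 + 8*M (x(M) = 5 - (-1 - 3)*(M + M) = 5 - (-4)*2*M = 5 - (-8)*M = 5 + 8*M)
W(0)*K(-12, 6) + x(2) = 0*(1 + 6) + (5 + 8*2) = 0*7 + (5 + 16) = 0 + 21 = 21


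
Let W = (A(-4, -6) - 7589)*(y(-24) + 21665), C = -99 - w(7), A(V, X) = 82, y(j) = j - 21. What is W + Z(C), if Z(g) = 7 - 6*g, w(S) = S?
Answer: -162300697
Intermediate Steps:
y(j) = -21 + j
C = -106 (C = -99 - 1*7 = -99 - 7 = -106)
W = -162301340 (W = (82 - 7589)*((-21 - 24) + 21665) = -7507*(-45 + 21665) = -7507*21620 = -162301340)
W + Z(C) = -162301340 + (7 - 6*(-106)) = -162301340 + (7 + 636) = -162301340 + 643 = -162300697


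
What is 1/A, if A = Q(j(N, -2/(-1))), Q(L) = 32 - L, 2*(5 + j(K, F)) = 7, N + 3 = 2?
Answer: 2/67 ≈ 0.029851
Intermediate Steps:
N = -1 (N = -3 + 2 = -1)
j(K, F) = -3/2 (j(K, F) = -5 + (½)*7 = -5 + 7/2 = -3/2)
A = 67/2 (A = 32 - 1*(-3/2) = 32 + 3/2 = 67/2 ≈ 33.500)
1/A = 1/(67/2) = 2/67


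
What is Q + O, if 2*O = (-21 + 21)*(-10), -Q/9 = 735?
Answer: -6615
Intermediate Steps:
Q = -6615 (Q = -9*735 = -6615)
O = 0 (O = ((-21 + 21)*(-10))/2 = (0*(-10))/2 = (½)*0 = 0)
Q + O = -6615 + 0 = -6615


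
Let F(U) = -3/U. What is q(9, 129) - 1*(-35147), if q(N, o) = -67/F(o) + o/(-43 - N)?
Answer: 1977327/52 ≈ 38026.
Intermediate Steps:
q(N, o) = 67*o/3 + o/(-43 - N) (q(N, o) = -67*(-o/3) + o/(-43 - N) = -(-67)*o/3 + o/(-43 - N) = 67*o/3 + o/(-43 - N))
q(9, 129) - 1*(-35147) = (1/3)*129*(2878 + 67*9)/(43 + 9) - 1*(-35147) = (1/3)*129*(2878 + 603)/52 + 35147 = (1/3)*129*(1/52)*3481 + 35147 = 149683/52 + 35147 = 1977327/52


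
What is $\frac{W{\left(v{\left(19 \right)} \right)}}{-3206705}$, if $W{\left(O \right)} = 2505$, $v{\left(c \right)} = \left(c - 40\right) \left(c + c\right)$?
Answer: $- \frac{501}{641341} \approx -0.00078118$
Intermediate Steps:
$v{\left(c \right)} = 2 c \left(-40 + c\right)$ ($v{\left(c \right)} = \left(-40 + c\right) 2 c = 2 c \left(-40 + c\right)$)
$\frac{W{\left(v{\left(19 \right)} \right)}}{-3206705} = \frac{2505}{-3206705} = 2505 \left(- \frac{1}{3206705}\right) = - \frac{501}{641341}$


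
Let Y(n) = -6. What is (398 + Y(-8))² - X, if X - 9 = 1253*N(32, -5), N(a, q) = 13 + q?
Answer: 143631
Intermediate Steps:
X = 10033 (X = 9 + 1253*(13 - 5) = 9 + 1253*8 = 9 + 10024 = 10033)
(398 + Y(-8))² - X = (398 - 6)² - 1*10033 = 392² - 10033 = 153664 - 10033 = 143631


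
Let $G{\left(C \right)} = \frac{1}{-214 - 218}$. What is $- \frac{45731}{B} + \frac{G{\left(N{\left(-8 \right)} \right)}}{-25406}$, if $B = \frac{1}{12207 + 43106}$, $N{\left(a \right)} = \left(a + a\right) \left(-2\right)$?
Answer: $- \frac{27762460434295775}{10975392} \approx -2.5295 \cdot 10^{9}$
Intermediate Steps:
$N{\left(a \right)} = - 4 a$ ($N{\left(a \right)} = 2 a \left(-2\right) = - 4 a$)
$B = \frac{1}{55313} \approx 1.8079 \cdot 10^{-5}$
$G{\left(C \right)} = - \frac{1}{432}$ ($G{\left(C \right)} = \frac{1}{-432} = - \frac{1}{432}$)
$- \frac{45731}{B} + \frac{G{\left(N{\left(-8 \right)} \right)}}{-25406} = - 45731 \frac{1}{\frac{1}{55313}} - \frac{1}{432 \left(-25406\right)} = \left(-45731\right) 55313 - - \frac{1}{10975392} = -2529518803 + \frac{1}{10975392} = - \frac{27762460434295775}{10975392}$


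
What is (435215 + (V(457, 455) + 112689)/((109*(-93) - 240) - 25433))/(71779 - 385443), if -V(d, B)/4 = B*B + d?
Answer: -15585766389/11232307840 ≈ -1.3876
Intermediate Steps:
V(d, B) = -4*d - 4*B**2 (V(d, B) = -4*(B*B + d) = -4*(B**2 + d) = -4*(d + B**2) = -4*d - 4*B**2)
(435215 + (V(457, 455) + 112689)/((109*(-93) - 240) - 25433))/(71779 - 385443) = (435215 + ((-4*457 - 4*455**2) + 112689)/((109*(-93) - 240) - 25433))/(71779 - 385443) = (435215 + ((-1828 - 4*207025) + 112689)/((-10137 - 240) - 25433))/(-313664) = (435215 + ((-1828 - 828100) + 112689)/(-10377 - 25433))*(-1/313664) = (435215 + (-829928 + 112689)/(-35810))*(-1/313664) = (435215 - 717239*(-1/35810))*(-1/313664) = (435215 + 717239/35810)*(-1/313664) = (15585766389/35810)*(-1/313664) = -15585766389/11232307840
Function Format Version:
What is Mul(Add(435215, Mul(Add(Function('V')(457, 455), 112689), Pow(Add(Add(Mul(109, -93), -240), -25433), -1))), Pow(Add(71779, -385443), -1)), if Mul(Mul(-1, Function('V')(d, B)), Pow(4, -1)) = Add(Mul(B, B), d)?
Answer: Rational(-15585766389, 11232307840) ≈ -1.3876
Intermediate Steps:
Function('V')(d, B) = Add(Mul(-4, d), Mul(-4, Pow(B, 2))) (Function('V')(d, B) = Mul(-4, Add(Mul(B, B), d)) = Mul(-4, Add(Pow(B, 2), d)) = Mul(-4, Add(d, Pow(B, 2))) = Add(Mul(-4, d), Mul(-4, Pow(B, 2))))
Mul(Add(435215, Mul(Add(Function('V')(457, 455), 112689), Pow(Add(Add(Mul(109, -93), -240), -25433), -1))), Pow(Add(71779, -385443), -1)) = Mul(Add(435215, Mul(Add(Add(Mul(-4, 457), Mul(-4, Pow(455, 2))), 112689), Pow(Add(Add(Mul(109, -93), -240), -25433), -1))), Pow(Add(71779, -385443), -1)) = Mul(Add(435215, Mul(Add(Add(-1828, Mul(-4, 207025)), 112689), Pow(Add(Add(-10137, -240), -25433), -1))), Pow(-313664, -1)) = Mul(Add(435215, Mul(Add(Add(-1828, -828100), 112689), Pow(Add(-10377, -25433), -1))), Rational(-1, 313664)) = Mul(Add(435215, Mul(Add(-829928, 112689), Pow(-35810, -1))), Rational(-1, 313664)) = Mul(Add(435215, Mul(-717239, Rational(-1, 35810))), Rational(-1, 313664)) = Mul(Add(435215, Rational(717239, 35810)), Rational(-1, 313664)) = Mul(Rational(15585766389, 35810), Rational(-1, 313664)) = Rational(-15585766389, 11232307840)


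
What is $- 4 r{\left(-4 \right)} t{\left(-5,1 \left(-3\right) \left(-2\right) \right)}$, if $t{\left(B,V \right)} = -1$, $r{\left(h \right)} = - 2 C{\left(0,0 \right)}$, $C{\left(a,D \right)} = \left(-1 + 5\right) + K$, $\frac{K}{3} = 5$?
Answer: $-152$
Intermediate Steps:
$K = 15$ ($K = 3 \cdot 5 = 15$)
$C{\left(a,D \right)} = 19$ ($C{\left(a,D \right)} = \left(-1 + 5\right) + 15 = 4 + 15 = 19$)
$r{\left(h \right)} = -38$ ($r{\left(h \right)} = \left(-2\right) 19 = -38$)
$- 4 r{\left(-4 \right)} t{\left(-5,1 \left(-3\right) \left(-2\right) \right)} = \left(-4\right) \left(-38\right) \left(-1\right) = 152 \left(-1\right) = -152$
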